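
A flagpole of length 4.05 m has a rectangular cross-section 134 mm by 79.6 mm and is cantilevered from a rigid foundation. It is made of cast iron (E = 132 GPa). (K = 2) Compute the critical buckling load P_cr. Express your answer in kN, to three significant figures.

Buckling occurs about the weak axis: I_min = h·b³/12 with b = 79.6 mm (the shorter side).
I_min = 134×79.6³/12 = 5.632×10^6 mm⁴
I = 5.632×10^6 mm⁴ = 5.632×10^-6 m⁴
Effective length L_e = K·L = 2 × 4.05 = 8.100 m
P_cr = π²EI / L_e² = π² × 132×10⁹ × 5.632×10^-6 / 8.100² = 1.118×10^5 N

P_cr ≈ 112 kN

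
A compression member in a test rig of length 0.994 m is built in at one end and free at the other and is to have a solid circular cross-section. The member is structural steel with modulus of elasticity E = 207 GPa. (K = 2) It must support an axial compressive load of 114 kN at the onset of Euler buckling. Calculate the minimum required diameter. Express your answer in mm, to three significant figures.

d ≈ 46.0 mm

L_e = K·L = 2 × 0.994 = 1.988 m
Required I = P_cr·L_e²/(π²E) = 1.140×10^5 × 1.988² / (π² × 2.07×10^11) = 2.205×10^-7 m⁴
I_req = 2.205×10^5 mm⁴
Solid circle: I = πd⁴/64  ⇒  d = (64I/π)^(1/4) = (64×2.205×10^5/π)^(1/4) = 46.0 mm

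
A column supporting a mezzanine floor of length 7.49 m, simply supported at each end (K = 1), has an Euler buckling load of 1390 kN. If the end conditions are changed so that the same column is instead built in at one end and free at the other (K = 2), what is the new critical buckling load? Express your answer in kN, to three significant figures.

P_cr ≈ 348 kN

P_cr ∝ 1/K², so P_cr,new = P_cr,old × (K_old/K_new)² = 1390 × (1/2)²
= 1390 × 0.2500 = 348 kN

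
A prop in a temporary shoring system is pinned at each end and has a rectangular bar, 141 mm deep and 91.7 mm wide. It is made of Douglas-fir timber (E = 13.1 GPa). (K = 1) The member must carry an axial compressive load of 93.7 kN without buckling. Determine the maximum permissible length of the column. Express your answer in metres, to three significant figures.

L_max ≈ 3.54 m

Buckling occurs about the weak axis: I_min = h·b³/12 with b = 91.7 mm (the shorter side).
I_min = 141×91.7³/12 = 9.060×10^6 mm⁴
I = 9.060×10^-6 m⁴
At the buckling limit P_cr = P = 9.370×10^4 N
From P_cr = π²EI/(K·L)²:  L = (1/K)·√(π²EI/P_cr) = (1/1)·√(π²×1.31×10^10×9.060×10^-6/9.370×10^4)
L = 3.54 m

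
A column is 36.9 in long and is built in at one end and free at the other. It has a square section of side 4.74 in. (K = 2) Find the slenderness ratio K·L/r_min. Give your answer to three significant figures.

For a square r = a/√12 = 4.74/√12 = 1.368 in
L_e = K·L = 2 × 36.9 = 73.80 in
λ = L_e / r_min = 73.800 / 1.368 = 53.9

λ ≈ 53.9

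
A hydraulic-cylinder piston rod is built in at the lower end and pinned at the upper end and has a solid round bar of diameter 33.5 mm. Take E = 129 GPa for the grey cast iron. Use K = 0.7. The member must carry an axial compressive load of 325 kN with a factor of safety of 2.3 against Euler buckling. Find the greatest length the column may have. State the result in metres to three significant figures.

L_max ≈ 0.464 m

I = πd⁴/64 = π×33.5⁴/64 = 6.182×10^4 mm⁴
I = 6.182×10^-8 m⁴
Required critical load P_cr = n·P = 2.3 × 325 = 747.5 kN = 7.475×10^5 N
From P_cr = π²EI/(K·L)²:  L = (1/K)·√(π²EI/P_cr) = (1/0.7)·√(π²×1.29×10^11×6.182×10^-8/7.475×10^5)
L = 0.464 m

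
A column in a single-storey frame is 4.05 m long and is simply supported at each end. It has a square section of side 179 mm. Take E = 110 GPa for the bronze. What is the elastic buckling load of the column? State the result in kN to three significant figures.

I = a⁴/12 = 179⁴/12 = 8.555×10^7 mm⁴
I = 8.555×10^7 mm⁴ = 8.555×10^-5 m⁴
Effective length L_e = K·L = 1 × 4.05 = 4.050 m
P_cr = π²EI / L_e² = π² × 110×10⁹ × 8.555×10^-5 / 4.050² = 5.663×10^6 N

P_cr ≈ 5660 kN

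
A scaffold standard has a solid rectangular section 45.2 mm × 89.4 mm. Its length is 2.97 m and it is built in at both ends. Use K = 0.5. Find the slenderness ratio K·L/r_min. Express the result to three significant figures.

For a rectangle r_min = b/√12 = 45.2/√12 = 13.05 mm
L_e = K·L = 0.5 × 2.97 m = 1.485 m = 1485.0 mm
λ = L_e / r_min = 1485.0 / 13.05 = 114

λ ≈ 114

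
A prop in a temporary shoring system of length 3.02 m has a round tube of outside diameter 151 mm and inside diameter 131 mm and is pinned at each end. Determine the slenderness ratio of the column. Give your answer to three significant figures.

λ ≈ 60.4

d_o = 151 mm, d_i = 131 mm
I = π(d_o⁴ − d_i⁴)/64 = π(151⁴ − 131.0⁴)/64 = 1.106×10^7 mm⁴
A = 4.430×10^3 mm²;  r_min = √(I/A) = √(1.106×10^7/4.430×10^3) = 49.98 mm
L_e = K·L = 1 × 3.02 m = 3.020 m = 3020.0 mm
λ = L_e / r_min = 3020.0 / 49.98 = 60.4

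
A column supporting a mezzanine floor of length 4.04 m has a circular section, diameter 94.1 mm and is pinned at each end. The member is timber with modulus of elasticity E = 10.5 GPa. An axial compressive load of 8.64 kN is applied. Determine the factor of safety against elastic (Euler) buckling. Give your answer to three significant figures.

n ≈ 2.83

I = πd⁴/64 = π×94.1⁴/64 = 3.849×10^6 mm⁴
I = 3.849×10^6 mm⁴ = 3.849×10^-6 m⁴
Effective length L_e = K·L = 1 × 4.04 = 4.040 m
P_cr = π²EI / L_e² = π² × 10.5×10⁹ × 3.849×10^-6 / 4.040² = 2.444×10^4 N
Factor of safety n = P_cr / P = 24.437 / 8.64 = 2.83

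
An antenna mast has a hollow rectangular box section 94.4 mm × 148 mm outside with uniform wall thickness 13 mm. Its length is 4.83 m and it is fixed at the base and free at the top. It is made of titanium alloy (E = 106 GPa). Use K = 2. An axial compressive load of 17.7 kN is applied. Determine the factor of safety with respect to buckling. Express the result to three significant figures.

n ≈ 4.51

Inner dimensions: h_i = 148 − 2×13 = 122.0 mm, b_i = 94.4 − 2×13 = 68.40 mm
Weak-axis I_min = (h_o·b_o³ − h_i·b_i³)/12 with b_o = 94.4, b_i = 68.40 mm (shorter outer/inner sides).
I_min = (148×94.4³ − 122.0×68.40³)/12 = 7.122×10^6 mm⁴
I = 7.122×10^6 mm⁴ = 7.122×10^-6 m⁴
Effective length L_e = K·L = 2 × 4.83 = 9.660 m
P_cr = π²EI / L_e² = π² × 106×10⁹ × 7.122×10^-6 / 9.660² = 7.984×10^4 N
Factor of safety n = P_cr / P = 79.843 / 17.7 = 4.51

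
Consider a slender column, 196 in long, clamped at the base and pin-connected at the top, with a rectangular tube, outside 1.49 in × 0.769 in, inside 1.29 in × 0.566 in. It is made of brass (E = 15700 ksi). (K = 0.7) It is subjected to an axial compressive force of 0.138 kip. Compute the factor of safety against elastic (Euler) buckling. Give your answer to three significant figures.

n ≈ 2.21

Weak-axis I_min = (h_o·b_o³ − h_i·b_i³)/12 with b_o = 0.769, b_i = 0.5660 in (shorter outer/inner sides).
I_min = (1.49×0.769³ − 1.290×0.5660³)/12 = 3.697×10^-2 in⁴
Effective length L_e = K·L = 0.7 × 196 = 137.2 in
P_cr = π²EI / L_e² = π² × 15700×10³ × 3.697×10^-2 / 137.2² = 304.4 lb
Factor of safety n = P_cr / P = 0.30436 / 0.138 = 2.21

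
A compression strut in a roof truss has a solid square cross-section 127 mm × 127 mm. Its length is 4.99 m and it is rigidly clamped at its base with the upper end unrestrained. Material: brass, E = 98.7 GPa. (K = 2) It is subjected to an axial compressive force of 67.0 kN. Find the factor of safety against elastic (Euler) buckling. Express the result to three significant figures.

n ≈ 3.16

I = a⁴/12 = 127⁴/12 = 2.168×10^7 mm⁴
I = 2.168×10^7 mm⁴ = 2.168×10^-5 m⁴
Effective length L_e = K·L = 2 × 4.99 = 9.980 m
P_cr = π²EI / L_e² = π² × 98.7×10⁹ × 2.168×10^-5 / 9.980² = 2.120×10^5 N
Factor of safety n = P_cr / P = 212.03 / 67.0 = 3.16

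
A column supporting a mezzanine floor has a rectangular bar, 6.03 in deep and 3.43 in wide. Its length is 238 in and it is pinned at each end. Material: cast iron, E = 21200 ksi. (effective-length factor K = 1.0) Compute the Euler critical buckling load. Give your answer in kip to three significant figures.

Buckling occurs about the weak axis: I_min = h·b³/12 with b = 3.43 in (the shorter side).
I_min = 6.03×3.43³/12 = 20.28 in⁴
Effective length L_e = K·L = 1 × 238 = 238.0 in
P_cr = π²EI / L_e² = π² × 21200×10³ × 20.28 / 238.0² = 7.490×10^4 lb

P_cr ≈ 74.9 kip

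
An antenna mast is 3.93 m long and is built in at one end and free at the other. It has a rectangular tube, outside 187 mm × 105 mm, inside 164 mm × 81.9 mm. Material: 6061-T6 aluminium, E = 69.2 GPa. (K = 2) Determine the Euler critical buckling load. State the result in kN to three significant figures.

P_cr ≈ 116 kN

Weak-axis I_min = (h_o·b_o³ − h_i·b_i³)/12 with b_o = 105, b_i = 81.90 mm (shorter outer/inner sides).
I_min = (187×105³ − 164.0×81.90³)/12 = 1.053×10^7 mm⁴
I = 1.053×10^7 mm⁴ = 1.053×10^-5 m⁴
Effective length L_e = K·L = 2 × 3.93 = 7.860 m
P_cr = π²EI / L_e² = π² × 69.2×10⁹ × 1.053×10^-5 / 7.860² = 1.164×10^5 N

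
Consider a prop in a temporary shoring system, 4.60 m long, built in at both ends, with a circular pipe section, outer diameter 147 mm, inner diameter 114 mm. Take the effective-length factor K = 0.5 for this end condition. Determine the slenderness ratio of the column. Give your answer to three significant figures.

λ ≈ 49.5

d_o = 147 mm, d_i = 114 mm
I = π(d_o⁴ − d_i⁴)/64 = π(147⁴ − 114.0⁴)/64 = 1.463×10^7 mm⁴
A = 6.765×10^3 mm²;  r_min = √(I/A) = √(1.463×10^7/6.765×10^3) = 46.51 mm
L_e = K·L = 0.5 × 4.60 m = 2.300 m = 2300.0 mm
λ = L_e / r_min = 2300.0 / 46.51 = 49.5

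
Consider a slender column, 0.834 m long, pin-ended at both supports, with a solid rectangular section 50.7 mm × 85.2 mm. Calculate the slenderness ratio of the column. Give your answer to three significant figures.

For a rectangle r_min = b/√12 = 50.7/√12 = 14.64 mm
L_e = K·L = 1 × 0.834 m = 0.8340 m = 834.00 mm
λ = L_e / r_min = 834.00 / 14.64 = 57.0

λ ≈ 57.0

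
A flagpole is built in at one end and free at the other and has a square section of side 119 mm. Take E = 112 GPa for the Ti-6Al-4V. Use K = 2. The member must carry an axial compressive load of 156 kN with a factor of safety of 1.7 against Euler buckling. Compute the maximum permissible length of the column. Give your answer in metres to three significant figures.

L_max ≈ 4.17 m

I = a⁴/12 = 119⁴/12 = 1.671×10^7 mm⁴
I = 1.671×10^-5 m⁴
Required critical load P_cr = n·P = 1.7 × 156 = 265.2 kN = 2.652×10^5 N
From P_cr = π²EI/(K·L)²:  L = (1/K)·√(π²EI/P_cr) = (1/2)·√(π²×1.12×10^11×1.671×10^-5/2.652×10^5)
L = 4.17 m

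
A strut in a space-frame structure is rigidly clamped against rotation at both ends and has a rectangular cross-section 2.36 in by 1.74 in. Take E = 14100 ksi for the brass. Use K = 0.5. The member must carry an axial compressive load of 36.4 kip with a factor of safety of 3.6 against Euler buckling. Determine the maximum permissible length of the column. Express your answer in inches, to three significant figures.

Buckling occurs about the weak axis: I_min = h·b³/12 with b = 1.74 in (the shorter side).
I_min = 2.36×1.74³/12 = 1.036 in⁴
Required critical load P_cr = n·P = 3.6 × 36.4 = 131.0 kip = 1.310×10^5 lb
From P_cr = π²EI/(K·L)²:  L = (1/K)·√(π²EI/P_cr) = (1/0.5)·√(π²×1.41×10^7×1.036/1.310×10^5)
L = 66.3 in

L_max ≈ 66.3 in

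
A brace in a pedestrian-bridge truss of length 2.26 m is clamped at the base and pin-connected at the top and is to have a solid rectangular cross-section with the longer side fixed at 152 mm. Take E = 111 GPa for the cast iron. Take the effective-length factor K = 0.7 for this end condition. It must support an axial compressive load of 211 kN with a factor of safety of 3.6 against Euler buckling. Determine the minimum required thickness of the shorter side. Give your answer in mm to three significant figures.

Required P_cr = n·P = 3.6 × 211 = 759.6 kN
L_e = K·L = 0.7 × 2.26 = 1.582 m
Required I = P_cr·L_e²/(π²E) = 7.596×10^5 × 1.582² / (π² × 1.11×10^11) = 1.735×10^-6 m⁴
I_req = 1.735×10^6 mm⁴
Rectangle, weak axis: I_min = h·b³/12 with h = 152 mm fixed  ⇒  b = (12I/h)^(1/3) = 51.6 mm

b ≈ 51.6 mm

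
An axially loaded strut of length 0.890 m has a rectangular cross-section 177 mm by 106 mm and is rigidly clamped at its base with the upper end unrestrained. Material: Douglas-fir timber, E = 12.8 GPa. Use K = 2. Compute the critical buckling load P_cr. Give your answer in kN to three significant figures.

P_cr ≈ 700 kN

Buckling occurs about the weak axis: I_min = h·b³/12 with b = 106 mm (the shorter side).
I_min = 177×106³/12 = 1.757×10^7 mm⁴
I = 1.757×10^7 mm⁴ = 1.757×10^-5 m⁴
Effective length L_e = K·L = 2 × 0.890 = 1.780 m
P_cr = π²EI / L_e² = π² × 12.8×10⁹ × 1.757×10^-5 / 1.780² = 7.005×10^5 N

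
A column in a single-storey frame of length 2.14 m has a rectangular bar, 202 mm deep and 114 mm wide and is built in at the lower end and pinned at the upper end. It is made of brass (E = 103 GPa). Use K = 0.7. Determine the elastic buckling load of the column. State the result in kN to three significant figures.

P_cr ≈ 11300 kN

Buckling occurs about the weak axis: I_min = h·b³/12 with b = 114 mm (the shorter side).
I_min = 202×114³/12 = 2.494×10^7 mm⁴
I = 2.494×10^7 mm⁴ = 2.494×10^-5 m⁴
Effective length L_e = K·L = 0.7 × 2.14 = 1.498 m
P_cr = π²EI / L_e² = π² × 103×10⁹ × 2.494×10^-5 / 1.498² = 1.130×10^7 N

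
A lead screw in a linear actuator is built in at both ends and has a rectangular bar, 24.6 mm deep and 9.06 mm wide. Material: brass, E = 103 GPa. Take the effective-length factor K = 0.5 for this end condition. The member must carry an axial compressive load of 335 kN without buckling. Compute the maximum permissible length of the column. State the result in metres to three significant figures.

Buckling occurs about the weak axis: I_min = h·b³/12 with b = 9.06 mm (the shorter side).
I_min = 24.6×9.06³/12 = 1.525×10^3 mm⁴
I = 1.525×10^-9 m⁴
At the buckling limit P_cr = P = 3.350×10^5 N
From P_cr = π²EI/(K·L)²:  L = (1/K)·√(π²EI/P_cr) = (1/0.5)·√(π²×1.03×10^11×1.525×10^-9/3.350×10^5)
L = 0.136 m

L_max ≈ 0.136 m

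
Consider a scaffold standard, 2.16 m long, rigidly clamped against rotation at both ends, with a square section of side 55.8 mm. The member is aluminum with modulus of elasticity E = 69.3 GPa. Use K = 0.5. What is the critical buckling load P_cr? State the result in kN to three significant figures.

P_cr ≈ 474 kN

I = a⁴/12 = 55.8⁴/12 = 8.079×10^5 mm⁴
I = 8.079×10^5 mm⁴ = 8.079×10^-7 m⁴
Effective length L_e = K·L = 0.5 × 2.16 = 1.080 m
P_cr = π²EI / L_e² = π² × 69.3×10⁹ × 8.079×10^-7 / 1.080² = 4.737×10^5 N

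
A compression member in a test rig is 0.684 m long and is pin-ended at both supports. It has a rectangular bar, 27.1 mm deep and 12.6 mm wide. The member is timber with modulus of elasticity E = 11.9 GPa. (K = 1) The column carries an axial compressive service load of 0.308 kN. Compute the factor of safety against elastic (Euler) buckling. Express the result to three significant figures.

Buckling occurs about the weak axis: I_min = h·b³/12 with b = 12.6 mm (the shorter side).
I_min = 27.1×12.6³/12 = 4.518×10^3 mm⁴
I = 4.518×10^3 mm⁴ = 4.518×10^-9 m⁴
Effective length L_e = K·L = 1 × 0.684 = 0.6840 m
P_cr = π²EI / L_e² = π² × 11.9×10⁹ × 4.518×10^-9 / 0.6840² = 1.134×10^3 N
Factor of safety n = P_cr / P = 1.1341 / 0.308 = 3.68

n ≈ 3.68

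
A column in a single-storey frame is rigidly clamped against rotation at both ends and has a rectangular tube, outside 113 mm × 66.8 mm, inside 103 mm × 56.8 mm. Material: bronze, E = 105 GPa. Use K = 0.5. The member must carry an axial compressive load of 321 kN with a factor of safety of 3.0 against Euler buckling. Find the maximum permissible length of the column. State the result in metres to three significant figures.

L_max ≈ 2.30 m

Weak-axis I_min = (h_o·b_o³ − h_i·b_i³)/12 with b_o = 66.8, b_i = 56.80 mm (shorter outer/inner sides).
I_min = (113×66.8³ − 103.0×56.80³)/12 = 1.234×10^6 mm⁴
I = 1.234×10^-6 m⁴
Required critical load P_cr = n·P = 3.0 × 321 = 963.0 kN = 9.630×10^5 N
From P_cr = π²EI/(K·L)²:  L = (1/K)·√(π²EI/P_cr) = (1/0.5)·√(π²×1.05×10^11×1.234×10^-6/9.630×10^5)
L = 2.30 m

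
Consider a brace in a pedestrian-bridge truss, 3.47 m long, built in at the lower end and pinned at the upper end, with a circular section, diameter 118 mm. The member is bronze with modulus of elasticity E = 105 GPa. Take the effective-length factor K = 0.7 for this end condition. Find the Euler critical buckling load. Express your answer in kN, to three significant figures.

I = πd⁴/64 = π×118⁴/64 = 9.517×10^6 mm⁴
I = 9.517×10^6 mm⁴ = 9.517×10^-6 m⁴
Effective length L_e = K·L = 0.7 × 3.47 = 2.429 m
P_cr = π²EI / L_e² = π² × 105×10⁹ × 9.517×10^-6 / 2.429² = 1.672×10^6 N

P_cr ≈ 1670 kN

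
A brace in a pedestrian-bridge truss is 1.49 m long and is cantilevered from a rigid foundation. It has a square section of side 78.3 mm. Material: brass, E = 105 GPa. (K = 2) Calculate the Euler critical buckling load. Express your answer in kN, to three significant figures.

P_cr ≈ 366 kN

I = a⁴/12 = 78.3⁴/12 = 3.132×10^6 mm⁴
I = 3.132×10^6 mm⁴ = 3.132×10^-6 m⁴
Effective length L_e = K·L = 2 × 1.49 = 2.980 m
P_cr = π²EI / L_e² = π² × 105×10⁹ × 3.132×10^-6 / 2.980² = 3.655×10^5 N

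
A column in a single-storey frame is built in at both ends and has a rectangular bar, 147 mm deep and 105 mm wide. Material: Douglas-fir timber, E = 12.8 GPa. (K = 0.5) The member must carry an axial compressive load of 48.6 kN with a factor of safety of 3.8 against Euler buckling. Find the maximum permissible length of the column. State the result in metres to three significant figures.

Buckling occurs about the weak axis: I_min = h·b³/12 with b = 105 mm (the shorter side).
I_min = 147×105³/12 = 1.418×10^7 mm⁴
I = 1.418×10^-5 m⁴
Required critical load P_cr = n·P = 3.8 × 48.6 = 184.7 kN = 1.847×10^5 N
From P_cr = π²EI/(K·L)²:  L = (1/K)·√(π²EI/P_cr) = (1/0.5)·√(π²×1.28×10^10×1.418×10^-5/1.847×10^5)
L = 6.23 m

L_max ≈ 6.23 m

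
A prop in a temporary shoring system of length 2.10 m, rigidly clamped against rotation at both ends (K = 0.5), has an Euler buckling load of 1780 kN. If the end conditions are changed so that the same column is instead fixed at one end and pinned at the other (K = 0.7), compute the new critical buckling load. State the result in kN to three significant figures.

P_cr ∝ 1/K², so P_cr,new = P_cr,old × (K_old/K_new)² = 1780 × (0.5/0.7)²
= 1780 × 0.5102 = 908 kN

P_cr ≈ 908 kN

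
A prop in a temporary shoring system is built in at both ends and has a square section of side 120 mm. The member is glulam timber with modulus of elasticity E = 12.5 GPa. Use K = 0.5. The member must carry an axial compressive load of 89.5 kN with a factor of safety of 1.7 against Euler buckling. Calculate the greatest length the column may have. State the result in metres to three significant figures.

I = a⁴/12 = 120⁴/12 = 1.728×10^7 mm⁴
I = 1.728×10^-5 m⁴
Required critical load P_cr = n·P = 1.7 × 89.5 = 152.2 kN = 1.522×10^5 N
From P_cr = π²EI/(K·L)²:  L = (1/K)·√(π²EI/P_cr) = (1/0.5)·√(π²×1.25×10^10×1.728×10^-5/1.522×10^5)
L = 7.49 m

L_max ≈ 7.49 m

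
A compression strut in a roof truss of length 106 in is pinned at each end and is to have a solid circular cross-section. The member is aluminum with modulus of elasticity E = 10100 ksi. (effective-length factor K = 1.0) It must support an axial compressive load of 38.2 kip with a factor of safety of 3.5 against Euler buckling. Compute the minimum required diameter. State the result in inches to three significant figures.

d ≈ 4.19 in

Required P_cr = n·P = 3.5 × 38.2 = 133.7 kip
L_e = K·L = 1 × 106 = 106.0 in
Required I = P_cr·L_e²/(π²E) = 1.337×10^5 × 106.0² / (π² × 1.01×10^7) = 15.07 in⁴
Solid circle: I = πd⁴/64  ⇒  d = (64I/π)^(1/4) = (64×15.07/π)^(1/4) = 4.19 in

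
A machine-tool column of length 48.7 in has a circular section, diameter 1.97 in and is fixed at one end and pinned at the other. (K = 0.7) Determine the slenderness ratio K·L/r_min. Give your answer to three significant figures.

λ ≈ 69.2

For a solid circle r = d/4 = 1.97/4 = 0.4925 in
L_e = K·L = 0.7 × 48.7 = 34.09 in
λ = L_e / r_min = 34.090 / 0.4925 = 69.2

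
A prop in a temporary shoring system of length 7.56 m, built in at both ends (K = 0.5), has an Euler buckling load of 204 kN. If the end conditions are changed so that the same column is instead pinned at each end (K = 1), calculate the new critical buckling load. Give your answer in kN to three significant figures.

P_cr ∝ 1/K², so P_cr,new = P_cr,old × (K_old/K_new)² = 204 × (0.5/1)²
= 204 × 0.2500 = 51.0 kN

P_cr ≈ 51.0 kN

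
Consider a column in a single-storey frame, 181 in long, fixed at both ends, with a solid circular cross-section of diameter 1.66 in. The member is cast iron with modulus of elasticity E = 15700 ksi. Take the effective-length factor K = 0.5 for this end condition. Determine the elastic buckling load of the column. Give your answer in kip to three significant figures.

P_cr ≈ 7.05 kip

I = πd⁴/64 = π×1.66⁴/64 = 0.3727 in⁴
Effective length L_e = K·L = 0.5 × 181 = 90.50 in
P_cr = π²EI / L_e² = π² × 15700×10³ × 0.3727 / 90.50² = 7.052×10^3 lb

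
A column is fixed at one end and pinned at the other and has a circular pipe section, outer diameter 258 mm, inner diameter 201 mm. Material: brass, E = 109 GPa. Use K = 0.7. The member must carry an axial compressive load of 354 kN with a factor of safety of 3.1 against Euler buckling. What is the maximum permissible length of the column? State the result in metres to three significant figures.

d_o = 258 mm, d_i = 201 mm
I = π(d_o⁴ − d_i⁴)/64 = π(258⁴ − 201.0⁴)/64 = 1.374×10^8 mm⁴
I = 1.374×10^-4 m⁴
Required critical load P_cr = n·P = 3.1 × 354 = 1097 kN = 1.097×10^6 N
From P_cr = π²EI/(K·L)²:  L = (1/K)·√(π²EI/P_cr) = (1/0.7)·√(π²×1.09×10^11×1.374×10^-4/1.097×10^6)
L = 16.6 m

L_max ≈ 16.6 m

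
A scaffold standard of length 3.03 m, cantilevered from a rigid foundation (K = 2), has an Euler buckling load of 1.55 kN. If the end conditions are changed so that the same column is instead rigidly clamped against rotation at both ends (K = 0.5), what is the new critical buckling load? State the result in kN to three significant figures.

P_cr ≈ 24.8 kN

P_cr ∝ 1/K², so P_cr,new = P_cr,old × (K_old/K_new)² = 1.55 × (2/0.5)²
= 1.55 × 16.00 = 24.8 kN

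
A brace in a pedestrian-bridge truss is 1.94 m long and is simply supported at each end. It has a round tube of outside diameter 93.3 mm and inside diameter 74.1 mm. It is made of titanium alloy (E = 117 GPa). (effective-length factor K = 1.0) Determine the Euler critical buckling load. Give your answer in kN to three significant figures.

d_o = 93.3 mm, d_i = 74.1 mm
I = π(d_o⁴ − d_i⁴)/64 = π(93.3⁴ − 74.10⁴)/64 = 2.240×10^6 mm⁴
I = 2.240×10^6 mm⁴ = 2.240×10^-6 m⁴
Effective length L_e = K·L = 1 × 1.94 = 1.940 m
P_cr = π²EI / L_e² = π² × 117×10⁹ × 2.240×10^-6 / 1.940² = 6.872×10^5 N

P_cr ≈ 687 kN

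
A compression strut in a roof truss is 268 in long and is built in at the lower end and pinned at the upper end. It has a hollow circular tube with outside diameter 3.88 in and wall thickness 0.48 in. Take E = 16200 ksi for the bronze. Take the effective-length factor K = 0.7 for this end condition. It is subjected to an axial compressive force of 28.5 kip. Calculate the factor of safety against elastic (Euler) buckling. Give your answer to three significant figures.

Inner diameter d_i = 3.88 − 2×0.48 = 2.920 in
I = π(d_o⁴ − d_i⁴)/64 = π(3.88⁴ − 2.920⁴)/64 = 7.556 in⁴
Effective length L_e = K·L = 0.7 × 268 = 187.6 in
P_cr = π²EI / L_e² = π² × 16200×10³ × 7.556 / 187.6² = 3.433×10^4 lb
Factor of safety n = P_cr / P = 34.329 / 28.5 = 1.20

n ≈ 1.20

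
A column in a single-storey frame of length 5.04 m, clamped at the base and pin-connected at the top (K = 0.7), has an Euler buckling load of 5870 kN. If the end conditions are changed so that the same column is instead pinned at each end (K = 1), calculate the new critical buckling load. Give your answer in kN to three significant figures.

P_cr ∝ 1/K², so P_cr,new = P_cr,old × (K_old/K_new)² = 5870 × (0.7/1)²
= 5870 × 0.4900 = 2880 kN

P_cr ≈ 2880 kN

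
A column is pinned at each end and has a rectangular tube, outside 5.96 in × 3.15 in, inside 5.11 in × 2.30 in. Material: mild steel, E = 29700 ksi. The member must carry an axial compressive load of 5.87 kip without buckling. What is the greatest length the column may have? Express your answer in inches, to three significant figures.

L_max ≈ 719 in

Weak-axis I_min = (h_o·b_o³ − h_i·b_i³)/12 with b_o = 3.15, b_i = 2.300 in (shorter outer/inner sides).
I_min = (5.96×3.15³ − 5.110×2.300³)/12 = 10.34 in⁴
At the buckling limit P_cr = P = 5.870×10^3 lb
From P_cr = π²EI/(K·L)²:  L = (1/K)·√(π²EI/P_cr) = (1/1)·√(π²×2.97×10^7×10.34/5.870×10^3)
L = 719 in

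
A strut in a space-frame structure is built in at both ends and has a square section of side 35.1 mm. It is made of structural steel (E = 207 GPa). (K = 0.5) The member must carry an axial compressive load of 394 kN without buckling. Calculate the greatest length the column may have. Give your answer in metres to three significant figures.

L_max ≈ 1.62 m

I = a⁴/12 = 35.1⁴/12 = 1.265×10^5 mm⁴
I = 1.265×10^-7 m⁴
At the buckling limit P_cr = P = 3.940×10^5 N
From P_cr = π²EI/(K·L)²:  L = (1/K)·√(π²EI/P_cr) = (1/0.5)·√(π²×2.07×10^11×1.265×10^-7/3.940×10^5)
L = 1.62 m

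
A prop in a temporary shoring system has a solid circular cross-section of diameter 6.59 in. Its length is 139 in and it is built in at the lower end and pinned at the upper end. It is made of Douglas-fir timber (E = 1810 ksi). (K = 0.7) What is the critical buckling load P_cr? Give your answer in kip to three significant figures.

I = πd⁴/64 = π×6.59⁴/64 = 92.58 in⁴
Effective length L_e = K·L = 0.7 × 139 = 97.30 in
P_cr = π²EI / L_e² = π² × 1810×10³ × 92.58 / 97.30² = 1.747×10^5 lb

P_cr ≈ 175 kip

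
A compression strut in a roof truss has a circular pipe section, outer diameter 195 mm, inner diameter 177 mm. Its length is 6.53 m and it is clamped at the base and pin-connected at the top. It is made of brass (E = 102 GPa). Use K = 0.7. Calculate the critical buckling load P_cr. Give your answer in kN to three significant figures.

d_o = 195 mm, d_i = 177 mm
I = π(d_o⁴ − d_i⁴)/64 = π(195⁴ − 177.0⁴)/64 = 2.280×10^7 mm⁴
I = 2.280×10^7 mm⁴ = 2.280×10^-5 m⁴
Effective length L_e = K·L = 0.7 × 6.53 = 4.571 m
P_cr = π²EI / L_e² = π² × 102×10⁹ × 2.280×10^-5 / 4.571² = 1.098×10^6 N

P_cr ≈ 1100 kN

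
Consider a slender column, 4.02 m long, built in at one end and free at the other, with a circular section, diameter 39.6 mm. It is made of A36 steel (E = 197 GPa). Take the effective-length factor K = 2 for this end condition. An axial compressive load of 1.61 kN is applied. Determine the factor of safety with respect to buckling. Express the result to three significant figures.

I = πd⁴/64 = π×39.6⁴/64 = 1.207×10^5 mm⁴
I = 1.207×10^5 mm⁴ = 1.207×10^-7 m⁴
Effective length L_e = K·L = 2 × 4.02 = 8.040 m
P_cr = π²EI / L_e² = π² × 197×10⁹ × 1.207×10^-7 / 8.040² = 3.631×10^3 N
Factor of safety n = P_cr / P = 3.6308 / 1.61 = 2.26

n ≈ 2.26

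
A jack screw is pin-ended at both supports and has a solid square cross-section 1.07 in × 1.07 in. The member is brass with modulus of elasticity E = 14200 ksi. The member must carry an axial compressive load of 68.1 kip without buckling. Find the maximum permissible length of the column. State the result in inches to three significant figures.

I = a⁴/12 = 1.07⁴/12 = 0.1092 in⁴
At the buckling limit P_cr = P = 6.810×10^4 lb
From P_cr = π²EI/(K·L)²:  L = (1/K)·√(π²EI/P_cr) = (1/1)·√(π²×1.42×10^7×0.1092/6.810×10^4)
L = 15.0 in

L_max ≈ 15.0 in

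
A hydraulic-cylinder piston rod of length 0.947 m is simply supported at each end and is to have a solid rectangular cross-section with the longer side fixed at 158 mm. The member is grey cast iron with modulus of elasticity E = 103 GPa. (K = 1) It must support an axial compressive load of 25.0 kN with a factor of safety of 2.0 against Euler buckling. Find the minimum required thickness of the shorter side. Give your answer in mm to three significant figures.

Required P_cr = n·P = 2.0 × 25.0 = 50.00 kN
L_e = K·L = 1 × 0.947 = 0.9470 m
Required I = P_cr·L_e²/(π²E) = 5.000×10^4 × 0.9470² / (π² × 1.03×10^11) = 4.411×10^-8 m⁴
I_req = 4.411×10^4 mm⁴
Rectangle, weak axis: I_min = h·b³/12 with h = 158 mm fixed  ⇒  b = (12I/h)^(1/3) = 15.0 mm

b ≈ 15.0 mm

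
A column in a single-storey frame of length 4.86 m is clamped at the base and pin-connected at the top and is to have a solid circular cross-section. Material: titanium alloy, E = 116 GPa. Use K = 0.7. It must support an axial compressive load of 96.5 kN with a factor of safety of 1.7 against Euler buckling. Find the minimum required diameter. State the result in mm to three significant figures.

d ≈ 76.2 mm

Required P_cr = n·P = 1.7 × 96.5 = 164.0 kN
L_e = K·L = 0.7 × 4.86 = 3.402 m
Required I = P_cr·L_e²/(π²E) = 1.641×10^5 × 3.402² / (π² × 1.16×10^11) = 1.658×10^-6 m⁴
I_req = 1.658×10^6 mm⁴
Solid circle: I = πd⁴/64  ⇒  d = (64I/π)^(1/4) = (64×1.658×10^6/π)^(1/4) = 76.2 mm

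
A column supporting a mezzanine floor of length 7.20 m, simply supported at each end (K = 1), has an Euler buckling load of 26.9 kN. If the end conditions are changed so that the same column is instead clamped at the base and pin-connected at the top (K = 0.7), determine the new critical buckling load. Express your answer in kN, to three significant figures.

P_cr ≈ 54.9 kN

P_cr ∝ 1/K², so P_cr,new = P_cr,old × (K_old/K_new)² = 26.9 × (1/0.7)²
= 26.9 × 2.041 = 54.9 kN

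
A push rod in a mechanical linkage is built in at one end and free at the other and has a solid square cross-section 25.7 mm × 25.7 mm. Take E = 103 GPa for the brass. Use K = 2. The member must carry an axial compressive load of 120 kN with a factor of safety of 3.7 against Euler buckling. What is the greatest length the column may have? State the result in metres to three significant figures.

I = a⁴/12 = 25.7⁴/12 = 3.635×10^4 mm⁴
I = 3.635×10^-8 m⁴
Required critical load P_cr = n·P = 3.7 × 120 = 444.0 kN = 4.440×10^5 N
From P_cr = π²EI/(K·L)²:  L = (1/K)·√(π²EI/P_cr) = (1/2)·√(π²×1.03×10^11×3.635×10^-8/4.440×10^5)
L = 0.144 m

L_max ≈ 0.144 m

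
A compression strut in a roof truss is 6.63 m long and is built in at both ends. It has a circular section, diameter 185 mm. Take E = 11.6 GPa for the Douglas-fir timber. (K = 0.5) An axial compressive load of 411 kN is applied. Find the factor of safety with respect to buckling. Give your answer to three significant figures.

n ≈ 1.46

I = πd⁴/64 = π×185⁴/64 = 5.750×10^7 mm⁴
I = 5.750×10^7 mm⁴ = 5.750×10^-5 m⁴
Effective length L_e = K·L = 0.5 × 6.63 = 3.315 m
P_cr = π²EI / L_e² = π² × 11.6×10⁹ × 5.750×10^-5 / 3.315² = 5.990×10^5 N
Factor of safety n = P_cr / P = 599.03 / 411 = 1.46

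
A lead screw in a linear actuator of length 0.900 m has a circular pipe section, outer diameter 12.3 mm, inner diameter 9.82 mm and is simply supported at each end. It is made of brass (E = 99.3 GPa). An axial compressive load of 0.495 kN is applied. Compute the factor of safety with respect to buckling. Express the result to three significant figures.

n ≈ 1.63

d_o = 12.3 mm, d_i = 9.82 mm
I = π(d_o⁴ − d_i⁴)/64 = π(12.3⁴ − 9.820⁴)/64 = 667.1 mm⁴
I = 667.1 mm⁴ = 6.671×10^-10 m⁴
Effective length L_e = K·L = 1 × 0.900 = 0.9000 m
P_cr = π²EI / L_e² = π² × 99.3×10⁹ × 6.671×10^-10 / 0.9000² = 807.1 N
Factor of safety n = P_cr / P = 0.80712 / 0.495 = 1.63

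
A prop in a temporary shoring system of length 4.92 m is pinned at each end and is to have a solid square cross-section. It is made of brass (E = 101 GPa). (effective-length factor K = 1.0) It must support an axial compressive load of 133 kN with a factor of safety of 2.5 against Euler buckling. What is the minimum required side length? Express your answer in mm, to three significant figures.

a ≈ 99.2 mm

Required P_cr = n·P = 2.5 × 133 = 332.5 kN
L_e = K·L = 1 × 4.92 = 4.920 m
Required I = P_cr·L_e²/(π²E) = 3.325×10^5 × 4.920² / (π² × 1.01×10^11) = 8.074×10^-6 m⁴
I_req = 8.074×10^6 mm⁴
Solid square: I = a⁴/12  ⇒  a = (12I)^(1/4) = (12×8.074×10^6)^(1/4) = 99.2 mm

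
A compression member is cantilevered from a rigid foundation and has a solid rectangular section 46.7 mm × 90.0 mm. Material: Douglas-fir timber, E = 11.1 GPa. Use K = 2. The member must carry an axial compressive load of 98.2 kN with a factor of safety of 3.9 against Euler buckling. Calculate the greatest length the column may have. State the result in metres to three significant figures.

L_max ≈ 0.234 m

Buckling occurs about the weak axis: I_min = h·b³/12 with b = 46.7 mm (the shorter side).
I_min = 90.0×46.7³/12 = 7.639×10^5 mm⁴
I = 7.639×10^-7 m⁴
Required critical load P_cr = n·P = 3.9 × 98.2 = 383.0 kN = 3.830×10^5 N
From P_cr = π²EI/(K·L)²:  L = (1/K)·√(π²EI/P_cr) = (1/2)·√(π²×1.11×10^10×7.639×10^-7/3.830×10^5)
L = 0.234 m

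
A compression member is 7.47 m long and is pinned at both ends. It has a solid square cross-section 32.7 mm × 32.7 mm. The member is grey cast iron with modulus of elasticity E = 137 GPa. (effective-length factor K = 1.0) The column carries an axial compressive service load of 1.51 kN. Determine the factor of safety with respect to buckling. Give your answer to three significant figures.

n ≈ 1.53

I = a⁴/12 = 32.7⁴/12 = 9.528×10^4 mm⁴
I = 9.528×10^4 mm⁴ = 9.528×10^-8 m⁴
Effective length L_e = K·L = 1 × 7.47 = 7.470 m
P_cr = π²EI / L_e² = π² × 137×10⁹ × 9.528×10^-8 / 7.470² = 2.309×10^3 N
Factor of safety n = P_cr / P = 2.3088 / 1.51 = 1.53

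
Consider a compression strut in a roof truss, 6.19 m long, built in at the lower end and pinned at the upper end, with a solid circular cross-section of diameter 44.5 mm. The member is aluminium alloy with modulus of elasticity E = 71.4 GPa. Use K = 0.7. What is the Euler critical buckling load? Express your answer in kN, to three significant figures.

I = πd⁴/64 = π×44.5⁴/64 = 1.925×10^5 mm⁴
I = 1.925×10^5 mm⁴ = 1.925×10^-7 m⁴
Effective length L_e = K·L = 0.7 × 6.19 = 4.333 m
P_cr = π²EI / L_e² = π² × 71.4×10⁹ × 1.925×10^-7 / 4.333² = 7.225×10^3 N

P_cr ≈ 7.22 kN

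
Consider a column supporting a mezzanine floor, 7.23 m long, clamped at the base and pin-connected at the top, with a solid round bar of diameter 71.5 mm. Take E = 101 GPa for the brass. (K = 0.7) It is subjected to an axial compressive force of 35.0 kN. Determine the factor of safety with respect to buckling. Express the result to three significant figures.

I = πd⁴/64 = π×71.5⁴/64 = 1.283×10^6 mm⁴
I = 1.283×10^6 mm⁴ = 1.283×10^-6 m⁴
Effective length L_e = K·L = 0.7 × 7.23 = 5.061 m
P_cr = π²EI / L_e² = π² × 101×10⁹ × 1.283×10^-6 / 5.061² = 4.993×10^4 N
Factor of safety n = P_cr / P = 49.928 / 35.0 = 1.43

n ≈ 1.43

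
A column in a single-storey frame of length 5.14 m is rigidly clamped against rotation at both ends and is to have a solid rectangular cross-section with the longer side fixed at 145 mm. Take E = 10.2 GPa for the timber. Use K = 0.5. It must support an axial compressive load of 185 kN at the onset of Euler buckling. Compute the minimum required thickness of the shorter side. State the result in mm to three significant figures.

b ≈ 100 mm

L_e = K·L = 0.5 × 5.14 = 2.570 m
Required I = P_cr·L_e²/(π²E) = 1.850×10^5 × 2.570² / (π² × 1.02×10^10) = 1.214×10^-5 m⁴
I_req = 1.214×10^7 mm⁴
Rectangle, weak axis: I_min = h·b³/12 with h = 145 mm fixed  ⇒  b = (12I/h)^(1/3) = 100 mm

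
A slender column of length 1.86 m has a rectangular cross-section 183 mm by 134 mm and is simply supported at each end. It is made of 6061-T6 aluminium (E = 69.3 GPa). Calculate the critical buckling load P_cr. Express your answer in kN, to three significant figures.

Buckling occurs about the weak axis: I_min = h·b³/12 with b = 134 mm (the shorter side).
I_min = 183×134³/12 = 3.669×10^7 mm⁴
I = 3.669×10^7 mm⁴ = 3.669×10^-5 m⁴
Effective length L_e = K·L = 1 × 1.86 = 1.860 m
P_cr = π²EI / L_e² = π² × 69.3×10⁹ × 3.669×10^-5 / 1.860² = 7.254×10^6 N

P_cr ≈ 7250 kN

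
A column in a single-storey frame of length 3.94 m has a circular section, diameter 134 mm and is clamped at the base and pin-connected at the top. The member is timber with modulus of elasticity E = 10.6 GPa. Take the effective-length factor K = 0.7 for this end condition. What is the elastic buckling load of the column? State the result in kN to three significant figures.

I = πd⁴/64 = π×134⁴/64 = 1.583×10^7 mm⁴
I = 1.583×10^7 mm⁴ = 1.583×10^-5 m⁴
Effective length L_e = K·L = 0.7 × 3.94 = 2.758 m
P_cr = π²EI / L_e² = π² × 10.6×10⁹ × 1.583×10^-5 / 2.758² = 2.177×10^5 N

P_cr ≈ 218 kN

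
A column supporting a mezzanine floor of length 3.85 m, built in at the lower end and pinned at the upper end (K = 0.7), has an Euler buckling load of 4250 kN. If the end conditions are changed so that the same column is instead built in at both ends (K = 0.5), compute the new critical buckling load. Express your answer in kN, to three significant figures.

P_cr ≈ 8330 kN

P_cr ∝ 1/K², so P_cr,new = P_cr,old × (K_old/K_new)² = 4250 × (0.7/0.5)²
= 4250 × 1.960 = 8330 kN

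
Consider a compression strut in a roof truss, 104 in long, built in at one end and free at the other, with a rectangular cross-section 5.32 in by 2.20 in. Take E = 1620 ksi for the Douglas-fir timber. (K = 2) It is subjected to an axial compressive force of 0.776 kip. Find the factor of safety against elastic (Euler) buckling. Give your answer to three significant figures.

Buckling occurs about the weak axis: I_min = h·b³/12 with b = 2.20 in (the shorter side).
I_min = 5.32×2.20³/12 = 4.721 in⁴
Effective length L_e = K·L = 2 × 104 = 208.0 in
P_cr = π²EI / L_e² = π² × 1620×10³ × 4.721 / 208.0² = 1.745×10^3 lb
Factor of safety n = P_cr / P = 1.7446 / 0.776 = 2.25

n ≈ 2.25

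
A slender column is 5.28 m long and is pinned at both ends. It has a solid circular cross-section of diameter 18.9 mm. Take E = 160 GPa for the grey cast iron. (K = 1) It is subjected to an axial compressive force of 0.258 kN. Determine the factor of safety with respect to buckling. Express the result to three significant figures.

I = πd⁴/64 = π×18.9⁴/64 = 6.264×10^3 mm⁴
I = 6.264×10^3 mm⁴ = 6.264×10^-9 m⁴
Effective length L_e = K·L = 1 × 5.28 = 5.280 m
P_cr = π²EI / L_e² = π² × 160×10⁹ × 6.264×10^-9 / 5.280² = 354.8 N
Factor of safety n = P_cr / P = 0.35479 / 0.258 = 1.38

n ≈ 1.38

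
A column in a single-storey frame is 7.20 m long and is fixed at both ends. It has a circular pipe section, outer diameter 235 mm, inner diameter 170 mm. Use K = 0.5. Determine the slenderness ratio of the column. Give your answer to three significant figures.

λ ≈ 49.6

d_o = 235 mm, d_i = 170 mm
I = π(d_o⁴ − d_i⁴)/64 = π(235⁴ − 170.0⁴)/64 = 1.087×10^8 mm⁴
A = 2.068×10^4 mm²;  r_min = √(I/A) = √(1.087×10^8/2.068×10^4) = 72.51 mm
L_e = K·L = 0.5 × 7.20 m = 3.600 m = 3600.0 mm
λ = L_e / r_min = 3600.0 / 72.51 = 49.6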